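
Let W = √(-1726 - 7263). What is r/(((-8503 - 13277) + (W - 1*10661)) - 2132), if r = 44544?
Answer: -770009856/597650659 - 22272*I*√8989/597650659 ≈ -1.2884 - 0.0035332*I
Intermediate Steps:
W = I*√8989 (W = √(-8989) = I*√8989 ≈ 94.81*I)
r/(((-8503 - 13277) + (W - 1*10661)) - 2132) = 44544/(((-8503 - 13277) + (I*√8989 - 1*10661)) - 2132) = 44544/((-21780 + (I*√8989 - 10661)) - 2132) = 44544/((-21780 + (-10661 + I*√8989)) - 2132) = 44544/((-32441 + I*√8989) - 2132) = 44544/(-34573 + I*√8989)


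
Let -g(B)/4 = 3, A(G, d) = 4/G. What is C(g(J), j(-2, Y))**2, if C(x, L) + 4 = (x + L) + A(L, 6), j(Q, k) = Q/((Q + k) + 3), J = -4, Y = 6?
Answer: 44944/49 ≈ 917.22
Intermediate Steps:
g(B) = -12 (g(B) = -4*3 = -12)
j(Q, k) = Q/(3 + Q + k)
C(x, L) = -4 + L + x + 4/L (C(x, L) = -4 + ((x + L) + 4/L) = -4 + ((L + x) + 4/L) = -4 + (L + x + 4/L) = -4 + L + x + 4/L)
C(g(J), j(-2, Y))**2 = (-4 - 2/(3 - 2 + 6) - 12 + 4/((-2/(3 - 2 + 6))))**2 = (-4 - 2/7 - 12 + 4/((-2/7)))**2 = (-4 - 2*1/7 - 12 + 4/((-2*1/7)))**2 = (-4 - 2/7 - 12 + 4/(-2/7))**2 = (-4 - 2/7 - 12 + 4*(-7/2))**2 = (-4 - 2/7 - 12 - 14)**2 = (-212/7)**2 = 44944/49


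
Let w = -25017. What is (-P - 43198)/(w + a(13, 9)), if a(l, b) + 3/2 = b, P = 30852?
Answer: 148100/50019 ≈ 2.9609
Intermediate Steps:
a(l, b) = -3/2 + b
(-P - 43198)/(w + a(13, 9)) = (-1*30852 - 43198)/(-25017 + (-3/2 + 9)) = (-30852 - 43198)/(-25017 + 15/2) = -74050/(-50019/2) = -74050*(-2/50019) = 148100/50019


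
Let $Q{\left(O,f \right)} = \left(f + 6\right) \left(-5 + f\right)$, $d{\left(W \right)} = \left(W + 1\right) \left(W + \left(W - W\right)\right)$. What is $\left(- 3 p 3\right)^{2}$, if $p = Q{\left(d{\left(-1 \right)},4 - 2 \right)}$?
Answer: $46656$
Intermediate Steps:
$d{\left(W \right)} = W \left(1 + W\right)$ ($d{\left(W \right)} = \left(1 + W\right) \left(W + 0\right) = \left(1 + W\right) W = W \left(1 + W\right)$)
$Q{\left(O,f \right)} = \left(-5 + f\right) \left(6 + f\right)$ ($Q{\left(O,f \right)} = \left(6 + f\right) \left(-5 + f\right) = \left(-5 + f\right) \left(6 + f\right)$)
$p = -24$ ($p = -30 + \left(4 - 2\right) + \left(4 - 2\right)^{2} = -30 + 2 + 2^{2} = -30 + 2 + 4 = -24$)
$\left(- 3 p 3\right)^{2} = \left(\left(-3\right) \left(-24\right) 3\right)^{2} = \left(72 \cdot 3\right)^{2} = 216^{2} = 46656$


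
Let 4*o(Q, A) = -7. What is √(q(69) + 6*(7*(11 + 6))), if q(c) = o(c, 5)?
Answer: √2849/2 ≈ 26.688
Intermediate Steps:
o(Q, A) = -7/4 (o(Q, A) = (¼)*(-7) = -7/4)
q(c) = -7/4
√(q(69) + 6*(7*(11 + 6))) = √(-7/4 + 6*(7*(11 + 6))) = √(-7/4 + 6*(7*17)) = √(-7/4 + 6*119) = √(-7/4 + 714) = √(2849/4) = √2849/2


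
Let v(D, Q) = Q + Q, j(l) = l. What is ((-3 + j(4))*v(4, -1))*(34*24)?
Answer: -1632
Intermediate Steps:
v(D, Q) = 2*Q
((-3 + j(4))*v(4, -1))*(34*24) = ((-3 + 4)*(2*(-1)))*(34*24) = (1*(-2))*816 = -2*816 = -1632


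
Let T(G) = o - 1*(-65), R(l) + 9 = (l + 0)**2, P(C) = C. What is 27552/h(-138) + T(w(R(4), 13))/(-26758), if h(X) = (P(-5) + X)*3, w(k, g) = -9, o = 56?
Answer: -245762775/3826394 ≈ -64.228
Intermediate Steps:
R(l) = -9 + l**2 (R(l) = -9 + (l + 0)**2 = -9 + l**2)
h(X) = -15 + 3*X (h(X) = (-5 + X)*3 = -15 + 3*X)
T(G) = 121 (T(G) = 56 - 1*(-65) = 56 + 65 = 121)
27552/h(-138) + T(w(R(4), 13))/(-26758) = 27552/(-15 + 3*(-138)) + 121/(-26758) = 27552/(-15 - 414) + 121*(-1/26758) = 27552/(-429) - 121/26758 = 27552*(-1/429) - 121/26758 = -9184/143 - 121/26758 = -245762775/3826394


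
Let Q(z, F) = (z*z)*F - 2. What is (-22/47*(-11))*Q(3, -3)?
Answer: -7018/47 ≈ -149.32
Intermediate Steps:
Q(z, F) = -2 + F*z² (Q(z, F) = z²*F - 2 = F*z² - 2 = -2 + F*z²)
(-22/47*(-11))*Q(3, -3) = (-22/47*(-11))*(-2 - 3*3²) = (-22*1/47*(-11))*(-2 - 3*9) = (-22/47*(-11))*(-2 - 27) = (242/47)*(-29) = -7018/47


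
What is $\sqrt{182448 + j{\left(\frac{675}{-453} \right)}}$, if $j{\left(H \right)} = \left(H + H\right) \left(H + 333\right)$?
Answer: $\frac{6 \sqrt{114929743}}{151} \approx 425.98$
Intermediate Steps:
$j{\left(H \right)} = 2 H \left(333 + H\right)$
$\sqrt{182448 + j{\left(\frac{675}{-453} \right)}} = \sqrt{182448 + 2 \frac{675}{-453} \left(333 + \frac{675}{-453}\right)} = \sqrt{182448 + 2 \cdot 675 \left(- \frac{1}{453}\right) \left(333 + 675 \left(- \frac{1}{453}\right)\right)} = \sqrt{182448 + 2 \left(- \frac{225}{151}\right) \left(333 - \frac{225}{151}\right)} = \sqrt{182448 + 2 \left(- \frac{225}{151}\right) \frac{50058}{151}} = \sqrt{182448 - \frac{22526100}{22801}} = \sqrt{\frac{4137470748}{22801}} = \frac{6 \sqrt{114929743}}{151}$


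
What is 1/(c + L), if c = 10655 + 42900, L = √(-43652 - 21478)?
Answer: 10711/573640631 - I*√65130/2868203155 ≈ 1.8672e-5 - 8.8978e-8*I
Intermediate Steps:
L = I*√65130 (L = √(-65130) = I*√65130 ≈ 255.21*I)
c = 53555
1/(c + L) = 1/(53555 + I*√65130)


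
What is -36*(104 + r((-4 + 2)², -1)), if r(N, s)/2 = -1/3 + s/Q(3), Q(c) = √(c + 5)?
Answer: -3720 + 18*√2 ≈ -3694.5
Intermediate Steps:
Q(c) = √(5 + c)
r(N, s) = -⅔ + s*√2/2 (r(N, s) = 2*(-1/3 + s/(√(5 + 3))) = 2*(-1*⅓ + s/(√8)) = 2*(-⅓ + s/((2*√2))) = 2*(-⅓ + s*(√2/4)) = 2*(-⅓ + s*√2/4) = -⅔ + s*√2/2)
-36*(104 + r((-4 + 2)², -1)) = -36*(104 + (-⅔ + (½)*(-1)*√2)) = -36*(104 + (-⅔ - √2/2)) = -36*(310/3 - √2/2) = -3720 + 18*√2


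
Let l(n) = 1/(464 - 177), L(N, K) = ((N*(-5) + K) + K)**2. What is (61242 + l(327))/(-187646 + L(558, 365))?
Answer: 17576455/1164058798 ≈ 0.015099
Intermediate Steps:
L(N, K) = (-5*N + 2*K)**2 (L(N, K) = ((-5*N + K) + K)**2 = ((K - 5*N) + K)**2 = (-5*N + 2*K)**2)
l(n) = 1/287
(61242 + l(327))/(-187646 + L(558, 365)) = (61242 + 1/287)/(-187646 + (-5*558 + 2*365)**2) = 17576455/(287*(-187646 + (-2790 + 730)**2)) = 17576455/(287*(-187646 + (-2060)**2)) = 17576455/(287*(-187646 + 4243600)) = (17576455/287)/4055954 = (17576455/287)*(1/4055954) = 17576455/1164058798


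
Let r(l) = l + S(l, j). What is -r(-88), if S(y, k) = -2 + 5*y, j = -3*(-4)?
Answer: 530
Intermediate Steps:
j = 12
r(l) = -2 + 6*l (r(l) = l + (-2 + 5*l) = -2 + 6*l)
-r(-88) = -(-2 + 6*(-88)) = -(-2 - 528) = -1*(-530) = 530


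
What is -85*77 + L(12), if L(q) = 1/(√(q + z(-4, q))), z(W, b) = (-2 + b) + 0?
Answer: -6545 + √22/22 ≈ -6544.8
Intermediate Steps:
z(W, b) = -2 + b
L(q) = (-2 + 2*q)^(-½) (L(q) = 1/(√(q + (-2 + q))) = 1/(√(-2 + 2*q)) = (-2 + 2*q)^(-½))
-85*77 + L(12) = -85*77 + √2/(2*√(-1 + 12)) = -6545 + √2/(2*√11) = -6545 + √2*(√11/11)/2 = -6545 + √22/22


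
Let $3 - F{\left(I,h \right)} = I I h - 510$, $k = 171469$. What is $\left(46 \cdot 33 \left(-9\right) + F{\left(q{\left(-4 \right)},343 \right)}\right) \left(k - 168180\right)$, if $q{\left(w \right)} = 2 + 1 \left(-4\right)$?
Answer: $-47759569$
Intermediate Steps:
$q{\left(w \right)} = -2$ ($q{\left(w \right)} = 2 - 4 = -2$)
$F{\left(I,h \right)} = 513 - h I^{2}$ ($F{\left(I,h \right)} = 3 - \left(I I h - 510\right) = 3 - \left(I^{2} h - 510\right) = 3 - \left(h I^{2} - 510\right) = 3 - \left(-510 + h I^{2}\right) = 513 - h I^{2}$)
$\left(46 \cdot 33 \left(-9\right) + F{\left(q{\left(-4 \right)},343 \right)}\right) \left(k - 168180\right) = \left(46 \cdot 33 \left(-9\right) + \left(513 - 343 \left(-2\right)^{2}\right)\right) \left(171469 - 168180\right) = \left(1518 \left(-9\right) + \left(513 - 343 \cdot 4\right)\right) 3289 = \left(-13662 + \left(513 - 1372\right)\right) 3289 = \left(-13662 - 859\right) 3289 = \left(-14521\right) 3289 = -47759569$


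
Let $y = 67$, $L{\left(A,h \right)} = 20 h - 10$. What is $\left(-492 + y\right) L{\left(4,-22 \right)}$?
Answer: $191250$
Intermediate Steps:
$L{\left(A,h \right)} = -10 + 20 h$
$\left(-492 + y\right) L{\left(4,-22 \right)} = \left(-492 + 67\right) \left(-10 + 20 \left(-22\right)\right) = - 425 \left(-10 - 440\right) = \left(-425\right) \left(-450\right) = 191250$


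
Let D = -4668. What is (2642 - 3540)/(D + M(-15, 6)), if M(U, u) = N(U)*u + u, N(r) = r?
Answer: 449/2376 ≈ 0.18897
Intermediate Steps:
M(U, u) = u + U*u (M(U, u) = U*u + u = u + U*u)
(2642 - 3540)/(D + M(-15, 6)) = (2642 - 3540)/(-4668 + 6*(1 - 15)) = -898/(-4668 + 6*(-14)) = -898/(-4668 - 84) = -898/(-4752) = -898*(-1/4752) = 449/2376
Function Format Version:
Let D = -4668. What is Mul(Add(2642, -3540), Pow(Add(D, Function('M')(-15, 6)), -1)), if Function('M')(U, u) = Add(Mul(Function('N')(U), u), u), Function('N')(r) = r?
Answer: Rational(449, 2376) ≈ 0.18897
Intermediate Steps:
Function('M')(U, u) = Add(u, Mul(U, u)) (Function('M')(U, u) = Add(Mul(U, u), u) = Add(u, Mul(U, u)))
Mul(Add(2642, -3540), Pow(Add(D, Function('M')(-15, 6)), -1)) = Mul(Add(2642, -3540), Pow(Add(-4668, Mul(6, Add(1, -15))), -1)) = Mul(-898, Pow(Add(-4668, Mul(6, -14)), -1)) = Mul(-898, Pow(Add(-4668, -84), -1)) = Mul(-898, Pow(-4752, -1)) = Mul(-898, Rational(-1, 4752)) = Rational(449, 2376)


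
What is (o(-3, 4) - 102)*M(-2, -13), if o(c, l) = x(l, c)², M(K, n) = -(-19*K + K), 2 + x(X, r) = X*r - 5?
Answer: -9324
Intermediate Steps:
x(X, r) = -7 + X*r (x(X, r) = -2 + (X*r - 5) = -2 + (-5 + X*r) = -7 + X*r)
M(K, n) = 18*K (M(K, n) = -(-18)*K = 18*K)
o(c, l) = (-7 + c*l)² (o(c, l) = (-7 + l*c)² = (-7 + c*l)²)
(o(-3, 4) - 102)*M(-2, -13) = ((-7 - 3*4)² - 102)*(18*(-2)) = ((-7 - 12)² - 102)*(-36) = ((-19)² - 102)*(-36) = (361 - 102)*(-36) = 259*(-36) = -9324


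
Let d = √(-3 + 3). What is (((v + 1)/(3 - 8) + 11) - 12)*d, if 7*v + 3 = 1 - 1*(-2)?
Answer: 0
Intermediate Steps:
v = 0 (v = -3/7 + (1 - 1*(-2))/7 = -3/7 + (1 + 2)/7 = -3/7 + (⅐)*3 = -3/7 + 3/7 = 0)
d = 0 (d = √0 = 0)
(((v + 1)/(3 - 8) + 11) - 12)*d = (((0 + 1)/(3 - 8) + 11) - 12)*0 = ((1/(-5) + 11) - 12)*0 = ((1*(-⅕) + 11) - 12)*0 = ((-⅕ + 11) - 12)*0 = (54/5 - 12)*0 = -6/5*0 = 0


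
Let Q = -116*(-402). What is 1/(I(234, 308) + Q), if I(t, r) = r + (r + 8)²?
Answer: 1/146796 ≈ 6.8122e-6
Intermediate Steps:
Q = 46632
I(t, r) = r + (8 + r)²
1/(I(234, 308) + Q) = 1/((308 + (8 + 308)²) + 46632) = 1/((308 + 316²) + 46632) = 1/((308 + 99856) + 46632) = 1/(100164 + 46632) = 1/146796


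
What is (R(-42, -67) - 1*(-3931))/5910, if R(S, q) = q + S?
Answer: 637/985 ≈ 0.64670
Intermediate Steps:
R(S, q) = S + q
(R(-42, -67) - 1*(-3931))/5910 = ((-42 - 67) - 1*(-3931))/5910 = (-109 + 3931)*(1/5910) = 3822*(1/5910) = 637/985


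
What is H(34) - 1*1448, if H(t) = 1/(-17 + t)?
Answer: -24615/17 ≈ -1447.9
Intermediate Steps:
H(34) - 1*1448 = 1/(-17 + 34) - 1*1448 = 1/17 - 1448 = -24615/17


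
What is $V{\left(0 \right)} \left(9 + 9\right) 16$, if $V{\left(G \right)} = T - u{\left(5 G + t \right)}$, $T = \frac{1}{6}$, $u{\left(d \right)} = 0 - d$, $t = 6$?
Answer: $1776$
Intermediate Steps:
$u{\left(d \right)} = - d$
$T = \frac{1}{6} \approx 0.16667$
$V{\left(G \right)} = \frac{37}{6} + 5 G$ ($V{\left(G \right)} = \frac{1}{6} - - (5 G + 6) = \frac{1}{6} - - (6 + 5 G) = \frac{1}{6} - \left(-6 - 5 G\right) = \frac{1}{6} + \left(6 + 5 G\right) = \frac{37}{6} + 5 G$)
$V{\left(0 \right)} \left(9 + 9\right) 16 = \left(\frac{37}{6} + 5 \cdot 0\right) \left(9 + 9\right) 16 = \left(\frac{37}{6} + 0\right) 18 \cdot 16 = \frac{37}{6} \cdot 18 \cdot 16 = 111 \cdot 16 = 1776$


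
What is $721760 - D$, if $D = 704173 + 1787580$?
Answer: $-1769993$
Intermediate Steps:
$D = 2491753$
$721760 - D = 721760 - 2491753 = -1769993$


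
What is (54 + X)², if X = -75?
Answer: 441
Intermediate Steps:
(54 + X)² = (54 - 75)² = (-21)² = 441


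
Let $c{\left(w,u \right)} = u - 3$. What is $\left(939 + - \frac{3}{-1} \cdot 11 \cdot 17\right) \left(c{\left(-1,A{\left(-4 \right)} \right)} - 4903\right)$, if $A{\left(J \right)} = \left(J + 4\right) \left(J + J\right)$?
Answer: $-7359000$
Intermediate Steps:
$A{\left(J \right)} = 2 J \left(4 + J\right)$ ($A{\left(J \right)} = \left(4 + J\right) 2 J = 2 J \left(4 + J\right)$)
$c{\left(w,u \right)} = -3 + u$
$\left(939 + - \frac{3}{-1} \cdot 11 \cdot 17\right) \left(c{\left(-1,A{\left(-4 \right)} \right)} - 4903\right) = \left(939 + - \frac{3}{-1} \cdot 11 \cdot 17\right) \left(\left(-3 + 2 \left(-4\right) \left(4 - 4\right)\right) - 4903\right) = \left(939 + \left(-3\right) \left(-1\right) 11 \cdot 17\right) \left(\left(-3 + 2 \left(-4\right) 0\right) - 4903\right) = \left(939 + 3 \cdot 11 \cdot 17\right) \left(\left(-3 + 0\right) - 4903\right) = \left(939 + 33 \cdot 17\right) \left(-3 - 4903\right) = \left(939 + 561\right) \left(-4906\right) = 1500 \left(-4906\right) = -7359000$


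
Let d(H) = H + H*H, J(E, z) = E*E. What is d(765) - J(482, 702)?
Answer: 353666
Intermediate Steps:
J(E, z) = E**2
d(H) = H + H**2
d(765) - J(482, 702) = 765*(1 + 765) - 1*482**2 = 765*766 - 1*232324 = 585990 - 232324 = 353666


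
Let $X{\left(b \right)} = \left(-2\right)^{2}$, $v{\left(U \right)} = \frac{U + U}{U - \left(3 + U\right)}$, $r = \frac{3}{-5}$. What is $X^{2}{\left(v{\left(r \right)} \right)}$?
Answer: $16$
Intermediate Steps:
$r = - \frac{3}{5}$ ($r = 3 \left(- \frac{1}{5}\right) = - \frac{3}{5} \approx -0.6$)
$v{\left(U \right)} = - \frac{2 U}{3}$ ($v{\left(U \right)} = \frac{2 U}{-3} = 2 U \left(- \frac{1}{3}\right) = - \frac{2 U}{3}$)
$X{\left(b \right)} = 4$
$X^{2}{\left(v{\left(r \right)} \right)} = 4^{2} = 16$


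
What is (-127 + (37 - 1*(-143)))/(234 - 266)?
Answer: -53/32 ≈ -1.6563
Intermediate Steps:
(-127 + (37 - 1*(-143)))/(234 - 266) = (-127 + (37 + 143))/(-32) = (-127 + 180)*(-1/32) = 53*(-1/32) = -53/32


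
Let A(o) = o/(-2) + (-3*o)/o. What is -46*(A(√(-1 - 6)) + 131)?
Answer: -5888 + 23*I*√7 ≈ -5888.0 + 60.852*I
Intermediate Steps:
A(o) = -3 - o/2 (A(o) = o*(-½) - 3 = -o/2 - 3 = -3 - o/2)
-46*(A(√(-1 - 6)) + 131) = -46*((-3 - √(-1 - 6)/2) + 131) = -46*((-3 - I*√7/2) + 131) = -46*(128 - I*√7/2) = -5888 + 23*I*√7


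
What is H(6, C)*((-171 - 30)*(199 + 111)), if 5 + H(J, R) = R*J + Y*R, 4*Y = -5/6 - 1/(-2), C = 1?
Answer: -114235/2 ≈ -57118.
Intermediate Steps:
Y = -1/12 (Y = (-5/6 - 1/(-2))/4 = (-5*⅙ - 1*(-½))/4 = (-⅚ + ½)/4 = (¼)*(-⅓) = -1/12 ≈ -0.083333)
H(J, R) = -5 - R/12 + J*R (H(J, R) = -5 + (R*J - R/12) = -5 + (J*R - R/12) = -5 + (-R/12 + J*R) = -5 - R/12 + J*R)
H(6, C)*((-171 - 30)*(199 + 111)) = (-5 - 1/12*1 + 6*1)*((-171 - 30)*(199 + 111)) = (-5 - 1/12 + 6)*(-201*310) = (11/12)*(-62310) = -114235/2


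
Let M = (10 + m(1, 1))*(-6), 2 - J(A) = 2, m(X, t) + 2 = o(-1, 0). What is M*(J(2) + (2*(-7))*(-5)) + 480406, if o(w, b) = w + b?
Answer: 477466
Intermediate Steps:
o(w, b) = b + w
m(X, t) = -3 (m(X, t) = -2 + (0 - 1) = -2 - 1 = -3)
J(A) = 0 (J(A) = 2 - 1*2 = 2 - 2 = 0)
M = -42 (M = (10 - 3)*(-6) = 7*(-6) = -42)
M*(J(2) + (2*(-7))*(-5)) + 480406 = -42*(0 + (2*(-7))*(-5)) + 480406 = -42*(0 - 14*(-5)) + 480406 = -42*(0 + 70) + 480406 = -42*70 + 480406 = -2940 + 480406 = 477466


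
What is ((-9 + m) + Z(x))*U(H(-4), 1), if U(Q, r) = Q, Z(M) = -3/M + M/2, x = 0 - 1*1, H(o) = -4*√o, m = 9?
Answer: -20*I ≈ -20.0*I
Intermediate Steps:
x = -1 (x = 0 - 1 = -1)
Z(M) = M/2 - 3/M (Z(M) = -3/M + M*(½) = -3/M + M/2 = M/2 - 3/M)
((-9 + m) + Z(x))*U(H(-4), 1) = ((-9 + 9) + ((½)*(-1) - 3/(-1)))*(-8*I) = (0 + (-½ - 3*(-1)))*(-8*I) = (0 + (-½ + 3))*(-8*I) = (0 + 5/2)*(-8*I) = 5*(-8*I)/2 = -20*I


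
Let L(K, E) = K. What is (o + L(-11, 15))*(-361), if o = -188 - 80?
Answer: 100719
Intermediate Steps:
o = -268
(o + L(-11, 15))*(-361) = (-268 - 11)*(-361) = -279*(-361) = 100719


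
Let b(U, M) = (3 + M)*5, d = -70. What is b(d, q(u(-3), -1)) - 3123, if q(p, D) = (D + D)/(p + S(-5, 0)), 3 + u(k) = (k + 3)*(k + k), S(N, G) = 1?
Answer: -3103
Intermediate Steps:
u(k) = -3 + 2*k*(3 + k) (u(k) = -3 + (k + 3)*(k + k) = -3 + (3 + k)*(2*k) = -3 + 2*k*(3 + k))
q(p, D) = 2*D/(1 + p) (q(p, D) = (D + D)/(p + 1) = (2*D)/(1 + p) = 2*D/(1 + p))
b(U, M) = 15 + 5*M
b(d, q(u(-3), -1)) - 3123 = (15 + 5*(2*(-1)/(1 + (-3 + 2*(-3)² + 6*(-3))))) - 3123 = (15 + 5*(2*(-1)/(1 + (-3 + 2*9 - 18)))) - 3123 = (15 + 5*(2*(-1)/(1 + (-3 + 18 - 18)))) - 3123 = (15 + 5*(2*(-1)/(1 - 3))) - 3123 = (15 + 5*(2*(-1)/(-2))) - 3123 = (15 + 5*(2*(-1)*(-½))) - 3123 = (15 + 5*1) - 3123 = (15 + 5) - 3123 = 20 - 3123 = -3103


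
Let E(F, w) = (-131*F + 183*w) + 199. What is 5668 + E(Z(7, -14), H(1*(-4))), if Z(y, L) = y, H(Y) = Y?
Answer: 4218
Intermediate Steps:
E(F, w) = 199 - 131*F + 183*w
5668 + E(Z(7, -14), H(1*(-4))) = 5668 + (199 - 131*7 + 183*(1*(-4))) = 5668 + (199 - 917 + 183*(-4)) = 5668 + (199 - 917 - 732) = 5668 - 1450 = 4218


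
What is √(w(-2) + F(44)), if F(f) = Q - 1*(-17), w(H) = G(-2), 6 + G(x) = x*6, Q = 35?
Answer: √34 ≈ 5.8309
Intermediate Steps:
G(x) = -6 + 6*x (G(x) = -6 + x*6 = -6 + 6*x)
w(H) = -18 (w(H) = -6 + 6*(-2) = -6 - 12 = -18)
F(f) = 52 (F(f) = 35 - 1*(-17) = 35 + 17 = 52)
√(w(-2) + F(44)) = √(-18 + 52) = √34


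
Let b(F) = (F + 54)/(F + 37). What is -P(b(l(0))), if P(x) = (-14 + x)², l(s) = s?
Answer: -215296/1369 ≈ -157.27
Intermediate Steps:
b(F) = (54 + F)/(37 + F)
-P(b(l(0))) = -(-14 + (54 + 0)/(37 + 0))² = -(-14 + 54/37)² = -(-464/37)² = -1*215296/1369 = -215296/1369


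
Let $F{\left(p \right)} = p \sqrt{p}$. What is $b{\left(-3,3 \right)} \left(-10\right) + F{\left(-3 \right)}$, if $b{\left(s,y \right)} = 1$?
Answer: $-10 - 3 i \sqrt{3} \approx -10.0 - 5.1962 i$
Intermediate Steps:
$F{\left(p \right)} = p^{\frac{3}{2}}$
$b{\left(-3,3 \right)} \left(-10\right) + F{\left(-3 \right)} = 1 \left(-10\right) + \left(-3\right)^{\frac{3}{2}} = -10 - 3 i \sqrt{3}$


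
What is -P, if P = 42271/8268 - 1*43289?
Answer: 357871181/8268 ≈ 43284.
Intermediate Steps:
P = -357871181/8268 (P = 42271*(1/8268) - 43289 = 42271/8268 - 43289 = -357871181/8268 ≈ -43284.)
-P = -1*(-357871181/8268) = 357871181/8268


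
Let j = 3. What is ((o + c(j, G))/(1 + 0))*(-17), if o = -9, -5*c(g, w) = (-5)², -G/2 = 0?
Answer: 238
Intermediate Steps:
G = 0 (G = -2*0 = 0)
c(g, w) = -5 (c(g, w) = -⅕*(-5)² = -⅕*25 = -5)
((o + c(j, G))/(1 + 0))*(-17) = ((-9 - 5)/(1 + 0))*(-17) = -14/1*(-17) = -14*1*(-17) = -14*(-17) = 238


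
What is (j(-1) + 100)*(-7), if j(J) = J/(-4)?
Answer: -2807/4 ≈ -701.75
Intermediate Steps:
j(J) = -J/4 (j(J) = J*(-1/4) = -J/4)
(j(-1) + 100)*(-7) = (-1/4*(-1) + 100)*(-7) = (1/4 + 100)*(-7) = (401/4)*(-7) = -2807/4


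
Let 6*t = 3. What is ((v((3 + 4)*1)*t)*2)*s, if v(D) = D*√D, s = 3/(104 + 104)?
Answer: 21*√7/208 ≈ 0.26712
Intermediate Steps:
s = 3/208 ≈ 0.014423
v(D) = D^(3/2)
t = ½ (t = (⅙)*3 = ½ ≈ 0.50000)
((v((3 + 4)*1)*t)*2)*s = ((((3 + 4)*1)^(3/2)*(½))*2)*(3/208) = (((7*1)^(3/2)*(½))*2)*(3/208) = ((7^(3/2)*(½))*2)*(3/208) = (((7*√7)*(½))*2)*(3/208) = ((7*√7/2)*2)*(3/208) = (7*√7)*(3/208) = 21*√7/208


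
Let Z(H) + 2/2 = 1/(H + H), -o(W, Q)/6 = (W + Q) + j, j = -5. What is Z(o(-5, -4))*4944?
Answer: -34402/7 ≈ -4914.6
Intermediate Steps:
o(W, Q) = 30 - 6*Q - 6*W (o(W, Q) = -6*((W + Q) - 5) = -6*((Q + W) - 5) = -6*(-5 + Q + W) = 30 - 6*Q - 6*W)
Z(H) = -1 + 1/(2*H) (Z(H) = -1 + 1/(H + H) = -1 + 1/(2*H))
Z(o(-5, -4))*4944 = ((½ - (30 - 6*(-4) - 6*(-5)))/(30 - 6*(-4) - 6*(-5)))*4944 = ((½ - (30 + 24 + 30))/(30 + 24 + 30))*4944 = ((½ - 1*84)/84)*4944 = ((½ - 84)/84)*4944 = ((1/84)*(-167/2))*4944 = -167/168*4944 = -34402/7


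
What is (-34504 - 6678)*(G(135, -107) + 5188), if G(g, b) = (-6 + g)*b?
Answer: 354782930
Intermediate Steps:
G(g, b) = b*(-6 + g)
(-34504 - 6678)*(G(135, -107) + 5188) = (-34504 - 6678)*(-107*(-6 + 135) + 5188) = -41182*(-107*129 + 5188) = -41182*(-13803 + 5188) = -41182*(-8615) = 354782930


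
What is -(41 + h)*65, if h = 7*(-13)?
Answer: 3250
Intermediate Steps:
h = -91
-(41 + h)*65 = -(41 - 91)*65 = -(-50)*65 = -1*(-3250) = 3250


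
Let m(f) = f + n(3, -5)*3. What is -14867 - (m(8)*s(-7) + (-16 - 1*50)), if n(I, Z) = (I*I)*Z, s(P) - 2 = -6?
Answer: -15309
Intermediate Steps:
s(P) = -4 (s(P) = 2 - 6 = -4)
n(I, Z) = Z*I² (n(I, Z) = I²*Z = Z*I²)
m(f) = -135 + f (m(f) = f - 5*3²*3 = f - 5*9*3 = f - 45*3 = f - 135 = -135 + f)
-14867 - (m(8)*s(-7) + (-16 - 1*50)) = -14867 - ((-135 + 8)*(-4) + (-16 - 1*50)) = -14867 - (-127*(-4) + (-16 - 50)) = -14867 - (508 - 66) = -14867 - 1*442 = -14867 - 442 = -15309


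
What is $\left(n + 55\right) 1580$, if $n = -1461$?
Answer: $-2221480$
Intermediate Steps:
$\left(n + 55\right) 1580 = \left(-1461 + 55\right) 1580 = \left(-1406\right) 1580 = -2221480$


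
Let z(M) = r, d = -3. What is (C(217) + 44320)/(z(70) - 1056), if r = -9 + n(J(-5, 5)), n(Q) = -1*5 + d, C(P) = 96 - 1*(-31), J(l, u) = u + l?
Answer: -44447/1073 ≈ -41.423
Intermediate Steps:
J(l, u) = l + u
C(P) = 127 (C(P) = 96 + 31 = 127)
n(Q) = -8 (n(Q) = -1*5 - 3 = -5 - 3 = -8)
r = -17 (r = -9 - 8 = -17)
z(M) = -17
(C(217) + 44320)/(z(70) - 1056) = (127 + 44320)/(-17 - 1056) = 44447/(-1073) = 44447*(-1/1073) = -44447/1073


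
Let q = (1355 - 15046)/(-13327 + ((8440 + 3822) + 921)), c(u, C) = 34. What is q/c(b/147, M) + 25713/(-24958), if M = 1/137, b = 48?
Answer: 107904565/61097184 ≈ 1.7661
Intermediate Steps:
M = 1/137 ≈ 0.0072993
q = 13691/144 (q = -13691/(-13327 + (12262 + 921)) = -13691/(-13327 + 13183) = -13691/(-144) = -13691*(-1/144) = 13691/144 ≈ 95.076)
q/c(b/147, M) + 25713/(-24958) = (13691/144)/34 + 25713/(-24958) = (13691/144)*(1/34) + 25713*(-1/24958) = 13691/4896 - 25713/24958 = 107904565/61097184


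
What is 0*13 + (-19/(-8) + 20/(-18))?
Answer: 91/72 ≈ 1.2639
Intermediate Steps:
0*13 + (-19/(-8) + 20/(-18)) = 0 + (-19*(-⅛) + 20*(-1/18)) = 0 + (19/8 - 10/9) = 0 + 91/72 = 91/72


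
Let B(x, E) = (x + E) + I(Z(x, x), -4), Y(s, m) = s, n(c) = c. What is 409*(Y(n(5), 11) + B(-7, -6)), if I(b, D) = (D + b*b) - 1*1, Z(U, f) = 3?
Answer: -1636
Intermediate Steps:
I(b, D) = -1 + D + b² (I(b, D) = (D + b²) - 1 = -1 + D + b²)
B(x, E) = 4 + E + x (B(x, E) = (x + E) + (-1 - 4 + 3²) = (E + x) + (-1 - 4 + 9) = (E + x) + 4 = 4 + E + x)
409*(Y(n(5), 11) + B(-7, -6)) = 409*(5 + (4 - 6 - 7)) = 409*(5 - 9) = 409*(-4) = -1636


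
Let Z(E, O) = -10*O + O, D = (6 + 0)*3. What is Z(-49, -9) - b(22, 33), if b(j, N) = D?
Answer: 63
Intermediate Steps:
D = 18 (D = 6*3 = 18)
b(j, N) = 18
Z(E, O) = -9*O
Z(-49, -9) - b(22, 33) = -9*(-9) - 1*18 = 81 - 18 = 63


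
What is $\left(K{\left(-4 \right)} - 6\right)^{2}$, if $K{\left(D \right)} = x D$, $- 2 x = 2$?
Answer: $4$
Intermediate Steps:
$x = -1$ ($x = \left(- \frac{1}{2}\right) 2 = -1$)
$K{\left(D \right)} = - D$
$\left(K{\left(-4 \right)} - 6\right)^{2} = \left(\left(-1\right) \left(-4\right) - 6\right)^{2} = \left(4 - 6\right)^{2} = \left(-2\right)^{2} = 4$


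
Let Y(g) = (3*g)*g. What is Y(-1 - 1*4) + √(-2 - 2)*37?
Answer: 75 + 74*I ≈ 75.0 + 74.0*I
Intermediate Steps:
Y(g) = 3*g²
Y(-1 - 1*4) + √(-2 - 2)*37 = 3*(-1 - 1*4)² + √(-2 - 2)*37 = 3*(-1 - 4)² + √(-4)*37 = 3*(-5)² + (2*I)*37 = 3*25 + 74*I = 75 + 74*I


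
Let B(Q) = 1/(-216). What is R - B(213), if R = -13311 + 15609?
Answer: 496369/216 ≈ 2298.0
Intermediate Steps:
B(Q) = -1/216
R = 2298
R - B(213) = 2298 - 1*(-1/216) = 2298 + 1/216 = 496369/216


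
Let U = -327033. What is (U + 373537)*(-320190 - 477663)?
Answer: -37103355912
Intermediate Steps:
(U + 373537)*(-320190 - 477663) = (-327033 + 373537)*(-320190 - 477663) = 46504*(-797853) = -37103355912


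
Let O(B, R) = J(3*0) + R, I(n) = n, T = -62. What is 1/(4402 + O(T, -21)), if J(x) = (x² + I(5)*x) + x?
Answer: 1/4381 ≈ 0.00022826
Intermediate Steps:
J(x) = x² + 6*x (J(x) = (x² + 5*x) + x = x² + 6*x)
O(B, R) = R (O(B, R) = (3*0)*(6 + 3*0) + R = 0*(6 + 0) + R = 0*6 + R = 0 + R = R)
1/(4402 + O(T, -21)) = 1/(4402 - 21) = 1/4381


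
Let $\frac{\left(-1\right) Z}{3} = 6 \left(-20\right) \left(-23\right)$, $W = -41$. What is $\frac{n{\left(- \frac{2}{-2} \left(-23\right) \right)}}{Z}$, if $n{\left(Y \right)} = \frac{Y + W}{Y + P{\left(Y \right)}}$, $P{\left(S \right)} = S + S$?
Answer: $- \frac{8}{71415} \approx -0.00011202$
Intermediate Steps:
$P{\left(S \right)} = 2 S$
$n{\left(Y \right)} = \frac{-41 + Y}{3 Y}$ ($n{\left(Y \right)} = \frac{Y - 41}{Y + 2 Y} = \frac{-41 + Y}{3 Y}$)
$Z = -8280$ ($Z = - 3 \cdot 6 \left(-20\right) \left(-23\right) = - 3 \left(\left(-120\right) \left(-23\right)\right) = \left(-3\right) 2760 = -8280$)
$\frac{n{\left(- \frac{2}{-2} \left(-23\right) \right)}}{Z} = \frac{\frac{1}{3} \frac{1}{- \frac{2}{-2} \left(-23\right)} \left(-41 + - \frac{2}{-2} \left(-23\right)\right)}{-8280} = \frac{-41 + \left(-2\right) \left(- \frac{1}{2}\right) \left(-23\right)}{3 \left(-2\right) \left(- \frac{1}{2}\right) \left(-23\right)} \left(- \frac{1}{8280}\right) = \frac{-41 + 1 \left(-23\right)}{3 \cdot 1 \left(-23\right)} \left(- \frac{1}{8280}\right) = \frac{-41 - 23}{3 \left(-23\right)} \left(- \frac{1}{8280}\right) = \frac{1}{3} \left(- \frac{1}{23}\right) \left(-64\right) \left(- \frac{1}{8280}\right) = \frac{64}{69} \left(- \frac{1}{8280}\right) = - \frac{8}{71415}$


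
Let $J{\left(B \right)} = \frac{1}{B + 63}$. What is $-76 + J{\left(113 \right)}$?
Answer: $- \frac{13375}{176} \approx -75.994$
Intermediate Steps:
$J{\left(B \right)} = \frac{1}{63 + B}$
$-76 + J{\left(113 \right)} = -76 + \frac{1}{63 + 113} = -76 + \frac{1}{176} = - \frac{13375}{176}$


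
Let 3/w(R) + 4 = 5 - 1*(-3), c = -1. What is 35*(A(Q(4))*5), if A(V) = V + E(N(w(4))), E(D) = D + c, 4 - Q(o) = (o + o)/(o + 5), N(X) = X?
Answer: 18025/36 ≈ 500.69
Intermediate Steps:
w(R) = 3/4 (w(R) = 3/(-4 + (5 - 1*(-3))) = 3/(-4 + (5 + 3)) = 3/(-4 + 8) = 3/4)
Q(o) = 4 - 2*o/(5 + o) (Q(o) = 4 - (o + o)/(o + 5) = 4 - 2*o/(5 + o))
E(D) = -1 + D (E(D) = D - 1 = -1 + D)
A(V) = -1/4 + V (A(V) = V + (-1 + 3/4) = V - 1/4 = -1/4 + V)
35*(A(Q(4))*5) = 35*((-1/4 + 2*(10 + 4)/(5 + 4))*5) = 35*((-1/4 + 2*14/9)*5) = 35*((-1/4 + 2*(1/9)*14)*5) = 35*((-1/4 + 28/9)*5) = 35*((103/36)*5) = 35*(515/36) = 18025/36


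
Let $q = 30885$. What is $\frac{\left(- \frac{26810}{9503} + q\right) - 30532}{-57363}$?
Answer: $- \frac{3327749}{545120589} \approx -0.0061046$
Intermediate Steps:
$\frac{\left(- \frac{26810}{9503} + q\right) - 30532}{-57363} = \frac{\left(- \frac{26810}{9503} + 30885\right) - 30532}{-57363} = \left(\left(\left(-26810\right) \frac{1}{9503} + 30885\right) - 30532\right) \left(- \frac{1}{57363}\right) = \left(\left(- \frac{26810}{9503} + 30885\right) - 30532\right) \left(- \frac{1}{57363}\right) = \left(\frac{293473345}{9503} - 30532\right) \left(- \frac{1}{57363}\right) = \frac{3327749}{9503} \left(- \frac{1}{57363}\right) = - \frac{3327749}{545120589}$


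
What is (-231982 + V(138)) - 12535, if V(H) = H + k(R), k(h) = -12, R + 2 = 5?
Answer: -244391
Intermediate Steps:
R = 3 (R = -2 + 5 = 3)
V(H) = -12 + H (V(H) = H - 12 = -12 + H)
(-231982 + V(138)) - 12535 = (-231982 + (-12 + 138)) - 12535 = (-231982 + 126) - 12535 = -231856 - 12535 = -244391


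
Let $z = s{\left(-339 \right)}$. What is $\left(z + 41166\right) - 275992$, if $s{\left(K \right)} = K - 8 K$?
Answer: $-232453$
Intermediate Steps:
$s{\left(K \right)} = - 7 K$
$z = 2373$ ($z = \left(-7\right) \left(-339\right) = 2373$)
$\left(z + 41166\right) - 275992 = \left(2373 + 41166\right) - 275992 = 43539 - 275992 = -232453$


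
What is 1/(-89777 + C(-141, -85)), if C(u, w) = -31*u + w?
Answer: -1/85491 ≈ -1.1697e-5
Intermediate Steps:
C(u, w) = w - 31*u
1/(-89777 + C(-141, -85)) = 1/(-89777 + (-85 - 31*(-141))) = 1/(-89777 + (-85 + 4371)) = 1/(-89777 + 4286) = 1/(-85491) = -1/85491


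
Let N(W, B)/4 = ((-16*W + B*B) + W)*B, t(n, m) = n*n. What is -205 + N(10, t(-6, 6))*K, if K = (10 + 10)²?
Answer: 66009395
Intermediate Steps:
t(n, m) = n²
K = 400 (K = 20² = 400)
N(W, B) = 4*B*(B² - 15*W) (N(W, B) = 4*(((-16*W + B*B) + W)*B) = 4*(((-16*W + B²) + W)*B) = 4*(((B² - 16*W) + W)*B) = 4*((B² - 15*W)*B) = 4*(B*(B² - 15*W)) = 4*B*(B² - 15*W))
-205 + N(10, t(-6, 6))*K = -205 + (4*(-6)²*(((-6)²)² - 15*10))*400 = -205 + (4*36*(36² - 150))*400 = -205 + (4*36*(1296 - 150))*400 = -205 + (4*36*1146)*400 = -205 + 165024*400 = -205 + 66009600 = 66009395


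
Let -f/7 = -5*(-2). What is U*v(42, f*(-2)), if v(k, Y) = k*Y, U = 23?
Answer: 135240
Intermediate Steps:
f = -70 (f = -(-35)*(-2) = -7*10 = -70)
v(k, Y) = Y*k
U*v(42, f*(-2)) = 23*(-70*(-2)*42) = 23*(140*42) = 23*5880 = 135240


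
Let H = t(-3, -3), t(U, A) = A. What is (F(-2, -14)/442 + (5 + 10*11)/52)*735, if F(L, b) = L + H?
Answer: 1429575/884 ≈ 1617.2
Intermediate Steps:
H = -3
F(L, b) = -3 + L (F(L, b) = L - 3 = -3 + L)
(F(-2, -14)/442 + (5 + 10*11)/52)*735 = ((-3 - 2)/442 + (5 + 10*11)/52)*735 = (-5*1/442 + (5 + 110)*(1/52))*735 = (-5/442 + 115*(1/52))*735 = (-5/442 + 115/52)*735 = (1945/884)*735 = 1429575/884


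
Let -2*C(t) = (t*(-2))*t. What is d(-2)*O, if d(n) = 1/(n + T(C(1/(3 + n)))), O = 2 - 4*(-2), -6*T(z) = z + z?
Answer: -30/7 ≈ -4.2857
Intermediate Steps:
C(t) = t**2 (C(t) = -t*(-2)*t/2 = -(-2*t)*t/2 = -(-1)*t**2 = t**2)
T(z) = -z/3 (T(z) = -(z + z)/6 = -z/3)
O = 10 (O = 2 + 8 = 10)
d(n) = 1/(n - 1/(3*(3 + n)**2))
d(-2)*O = (3*(3 - 2)**2/(-1 + 3*(-2)*(3 - 2)**2))*10 = (3*1**2/(-1 + 3*(-2)*1**2))*10 = (3*1/(-1 + 3*(-2)*1))*10 = (3*1/(-1 - 6))*10 = (3*1/(-7))*10 = (3*(-1/7)*1)*10 = -3/7*10 = -30/7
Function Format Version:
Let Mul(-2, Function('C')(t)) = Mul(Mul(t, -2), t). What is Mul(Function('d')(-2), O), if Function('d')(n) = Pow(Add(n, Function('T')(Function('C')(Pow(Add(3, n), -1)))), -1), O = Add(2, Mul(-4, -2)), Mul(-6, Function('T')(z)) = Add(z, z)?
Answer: Rational(-30, 7) ≈ -4.2857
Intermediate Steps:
Function('C')(t) = Pow(t, 2) (Function('C')(t) = Mul(Rational(-1, 2), Mul(Mul(t, -2), t)) = Mul(Rational(-1, 2), Mul(Mul(-2, t), t)) = Mul(Rational(-1, 2), Mul(-2, Pow(t, 2))) = Pow(t, 2))
Function('T')(z) = Mul(Rational(-1, 3), z) (Function('T')(z) = Mul(Rational(-1, 6), Add(z, z)) = Mul(Rational(-1, 6), Mul(2, z)) = Mul(Rational(-1, 3), z))
O = 10 (O = Add(2, 8) = 10)
Function('d')(n) = Pow(Add(n, Mul(Rational(-1, 3), Pow(Add(3, n), -2))), -1) (Function('d')(n) = Pow(Add(n, Mul(Rational(-1, 3), Pow(Pow(Add(3, n), -1), 2))), -1) = Pow(Add(n, Mul(Rational(-1, 3), Pow(Add(3, n), -2))), -1))
Mul(Function('d')(-2), O) = Mul(Mul(3, Pow(Add(-1, Mul(3, -2, Pow(Add(3, -2), 2))), -1), Pow(Add(3, -2), 2)), 10) = Mul(Mul(3, Pow(Add(-1, Mul(3, -2, Pow(1, 2))), -1), Pow(1, 2)), 10) = Mul(Mul(3, Pow(Add(-1, Mul(3, -2, 1)), -1), 1), 10) = Mul(Mul(3, Pow(Add(-1, -6), -1), 1), 10) = Mul(Mul(3, Pow(-7, -1), 1), 10) = Mul(Mul(3, Rational(-1, 7), 1), 10) = Mul(Rational(-3, 7), 10) = Rational(-30, 7)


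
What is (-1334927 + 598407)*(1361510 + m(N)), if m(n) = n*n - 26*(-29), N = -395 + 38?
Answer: -1097203418760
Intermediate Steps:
N = -357
m(n) = 754 + n**2 (m(n) = n**2 + 754 = 754 + n**2)
(-1334927 + 598407)*(1361510 + m(N)) = (-1334927 + 598407)*(1361510 + (754 + (-357)**2)) = -736520*(1361510 + (754 + 127449)) = -736520*(1361510 + 128203) = -736520*1489713 = -1097203418760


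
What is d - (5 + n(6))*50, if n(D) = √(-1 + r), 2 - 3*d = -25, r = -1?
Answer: -241 - 50*I*√2 ≈ -241.0 - 70.711*I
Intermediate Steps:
d = 9 (d = ⅔ - ⅓*(-25) = ⅔ + 25/3 = 9)
n(D) = I*√2 (n(D) = √(-1 - 1) = √(-2) = I*√2)
d - (5 + n(6))*50 = 9 - (5 + I*√2)*50 = 9 + (-5 - I*√2)*50 = 9 + (-250 - 50*I*√2) = -241 - 50*I*√2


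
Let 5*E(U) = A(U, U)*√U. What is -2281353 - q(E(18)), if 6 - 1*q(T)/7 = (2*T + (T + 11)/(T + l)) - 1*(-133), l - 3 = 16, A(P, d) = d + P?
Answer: -32617349871/14303 + 21474936*√2/71515 ≈ -2.2800e+6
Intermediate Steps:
A(P, d) = P + d
l = 19 (l = 3 + 16 = 19)
E(U) = 2*U^(3/2)/5 (E(U) = ((U + U)*√U)/5 = ((2*U)*√U)/5 = (2*U^(3/2))/5 = 2*U^(3/2)/5)
q(T) = -889 - 14*T - 7*(11 + T)/(19 + T) (q(T) = 42 - 7*((2*T + (T + 11)/(T + 19)) - 1*(-133)) = 42 - 7*((2*T + (11 + T)/(19 + T)) + 133) = 42 - 7*(133 + 2*T + (11 + T)/(19 + T)) = 42 + (-931 - 14*T - 7*(11 + T)/(19 + T)) = -889 - 14*T - 7*(11 + T)/(19 + T))
-2281353 - q(E(18)) = -2281353 - 14*(-1212 - (2*18^(3/2)/5)² - 166*18^(3/2)/5)/(19 + 2*18^(3/2)/5) = -2281353 - 14*(-1212 - (2*(54*√2)/5)² - 166*54*√2/5)/(19 + 2*(54*√2)/5) = -2281353 - 14*(-1212 - (108*√2/5)² - 8964*√2/5)/(19 + 108*√2/5) = -2281353 - 14*(-1212 - 1*23328/25 - 8964*√2/5)/(19 + 108*√2/5) = -2281353 - 14*(-1212 - 23328/25 - 8964*√2/5)/(19 + 108*√2/5) = -2281353 - 14*(-53628/25 - 8964*√2/5)/(19 + 108*√2/5)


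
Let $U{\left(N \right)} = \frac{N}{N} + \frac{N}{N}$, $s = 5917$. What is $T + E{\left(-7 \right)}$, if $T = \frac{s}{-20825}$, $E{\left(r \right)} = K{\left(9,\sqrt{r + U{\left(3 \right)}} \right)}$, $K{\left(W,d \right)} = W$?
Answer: $\frac{181508}{20825} \approx 8.7159$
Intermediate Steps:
$U{\left(N \right)} = 2$ ($U{\left(N \right)} = 1 + 1 = 2$)
$E{\left(r \right)} = 9$
$T = - \frac{5917}{20825}$ ($T = \frac{5917}{-20825} = 5917 \left(- \frac{1}{20825}\right) = - \frac{5917}{20825} \approx -0.28413$)
$T + E{\left(-7 \right)} = - \frac{5917}{20825} + 9 = \frac{181508}{20825}$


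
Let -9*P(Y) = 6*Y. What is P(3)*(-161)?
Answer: 322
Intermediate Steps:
P(Y) = -2*Y/3
P(3)*(-161) = -⅔*3*(-161) = -2*(-161) = 322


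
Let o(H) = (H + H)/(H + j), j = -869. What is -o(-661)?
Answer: -661/765 ≈ -0.86405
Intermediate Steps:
o(H) = 2*H/(-869 + H) (o(H) = (H + H)/(H - 869) = (2*H)/(-869 + H) = 2*H/(-869 + H))
-o(-661) = -2*(-661)/(-869 - 661) = -2*(-661)/(-1530) = -2*(-661)*(-1)/1530 = -1*661/765 = -661/765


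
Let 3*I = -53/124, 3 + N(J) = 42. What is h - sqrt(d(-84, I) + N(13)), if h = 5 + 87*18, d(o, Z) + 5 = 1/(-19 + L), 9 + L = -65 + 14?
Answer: 1571 - sqrt(212115)/79 ≈ 1565.2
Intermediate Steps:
L = -60 (L = -9 + (-65 + 14) = -9 - 51 = -60)
N(J) = 39 (N(J) = -3 + 42 = 39)
I = -53/372 (I = (-53/124)/3 = (-53*1/124)/3 = (1/3)*(-53/124) = -53/372 ≈ -0.14247)
d(o, Z) = -396/79 (d(o, Z) = -5 + 1/(-19 - 60) = -5 + 1/(-79) = -5 - 1/79 = -396/79)
h = 1571 (h = 5 + 1566 = 1571)
h - sqrt(d(-84, I) + N(13)) = 1571 - sqrt(-396/79 + 39) = 1571 - sqrt(2685/79) = 1571 - sqrt(212115)/79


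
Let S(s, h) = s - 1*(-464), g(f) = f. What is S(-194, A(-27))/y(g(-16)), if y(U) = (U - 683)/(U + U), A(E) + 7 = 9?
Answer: 2880/233 ≈ 12.361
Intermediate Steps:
A(E) = 2 (A(E) = -7 + 9 = 2)
y(U) = (-683 + U)/(2*U) (y(U) = (-683 + U)/((2*U)) = (-683 + U)*(1/(2*U)) = (-683 + U)/(2*U))
S(s, h) = 464 + s (S(s, h) = s + 464 = 464 + s)
S(-194, A(-27))/y(g(-16)) = (464 - 194)/(((½)*(-683 - 16)/(-16))) = 270/(((½)*(-1/16)*(-699))) = 270/(699/32) = 270*(32/699) = 2880/233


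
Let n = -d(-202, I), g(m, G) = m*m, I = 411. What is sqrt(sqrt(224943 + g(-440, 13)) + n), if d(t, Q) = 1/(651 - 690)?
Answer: sqrt(39 + 1521*sqrt(418543))/39 ≈ 25.436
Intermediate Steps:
g(m, G) = m**2
d(t, Q) = -1/39 (d(t, Q) = 1/(-39) = -1/39)
n = 1/39 (n = -1*(-1/39) = 1/39 ≈ 0.025641)
sqrt(sqrt(224943 + g(-440, 13)) + n) = sqrt(sqrt(224943 + (-440)**2) + 1/39) = sqrt(sqrt(224943 + 193600) + 1/39) = sqrt(sqrt(418543) + 1/39) = sqrt(1/39 + sqrt(418543))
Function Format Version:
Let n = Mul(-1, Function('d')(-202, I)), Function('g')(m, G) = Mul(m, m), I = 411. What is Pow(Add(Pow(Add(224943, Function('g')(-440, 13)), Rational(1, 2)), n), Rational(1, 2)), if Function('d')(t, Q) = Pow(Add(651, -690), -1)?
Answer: Mul(Rational(1, 39), Pow(Add(39, Mul(1521, Pow(418543, Rational(1, 2)))), Rational(1, 2))) ≈ 25.436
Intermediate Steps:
Function('g')(m, G) = Pow(m, 2)
Function('d')(t, Q) = Rational(-1, 39) (Function('d')(t, Q) = Pow(-39, -1) = Rational(-1, 39))
n = Rational(1, 39) (n = Mul(-1, Rational(-1, 39)) = Rational(1, 39) ≈ 0.025641)
Pow(Add(Pow(Add(224943, Function('g')(-440, 13)), Rational(1, 2)), n), Rational(1, 2)) = Pow(Add(Pow(Add(224943, Pow(-440, 2)), Rational(1, 2)), Rational(1, 39)), Rational(1, 2)) = Pow(Add(Pow(Add(224943, 193600), Rational(1, 2)), Rational(1, 39)), Rational(1, 2)) = Pow(Add(Pow(418543, Rational(1, 2)), Rational(1, 39)), Rational(1, 2)) = Pow(Add(Rational(1, 39), Pow(418543, Rational(1, 2))), Rational(1, 2))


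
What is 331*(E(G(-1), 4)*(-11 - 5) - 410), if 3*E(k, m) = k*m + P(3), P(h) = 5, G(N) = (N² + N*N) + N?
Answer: -151598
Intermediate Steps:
G(N) = N + 2*N² (G(N) = (N² + N²) + N = 2*N² + N = N + 2*N²)
E(k, m) = 5/3 + k*m/3 (E(k, m) = (k*m + 5)/3 = (5 + k*m)/3 = 5/3 + k*m/3)
331*(E(G(-1), 4)*(-11 - 5) - 410) = 331*((5/3 + (⅓)*(-(1 + 2*(-1)))*4)*(-11 - 5) - 410) = 331*((5/3 + (⅓)*(-(1 - 2))*4)*(-16) - 410) = 331*((5/3 + (⅓)*(-1*(-1))*4)*(-16) - 410) = 331*((5/3 + (⅓)*1*4)*(-16) - 410) = 331*((5/3 + 4/3)*(-16) - 410) = 331*(3*(-16) - 410) = 331*(-48 - 410) = 331*(-458) = -151598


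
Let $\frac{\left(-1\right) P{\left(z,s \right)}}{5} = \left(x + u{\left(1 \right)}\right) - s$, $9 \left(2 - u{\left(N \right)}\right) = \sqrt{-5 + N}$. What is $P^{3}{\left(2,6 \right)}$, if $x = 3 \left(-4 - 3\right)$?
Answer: $\frac{52721875}{27} + \frac{37967750 i}{729} \approx 1.9527 \cdot 10^{6} + 52082.0 i$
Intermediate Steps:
$u{\left(N \right)} = 2 - \frac{\sqrt{-5 + N}}{9}$
$x = -21$ ($x = 3 \left(-7\right) = -21$)
$P{\left(z,s \right)} = 95 + 5 s + \frac{10 i}{9}$ ($P{\left(z,s \right)} = - 5 \left(\left(-21 + \left(2 - \frac{\sqrt{-5 + 1}}{9}\right)\right) - s\right) = - 5 \left(\left(-21 + \left(2 - \frac{\sqrt{-4}}{9}\right)\right) - s\right) = - 5 \left(\left(-21 + \left(2 - \frac{2 i}{9}\right)\right) - s\right) = - 5 \left(\left(-19 - \frac{2 i}{9}\right) - s\right) = - 5 \left(-19 - s - \frac{2 i}{9}\right) = 95 + 5 s + \frac{10 i}{9}$)
$P^{3}{\left(2,6 \right)} = \left(95 + 5 \cdot 6 + \frac{10 i}{9}\right)^{3} = \left(95 + 30 + \frac{10 i}{9}\right)^{3} = \left(125 + \frac{10 i}{9}\right)^{3}$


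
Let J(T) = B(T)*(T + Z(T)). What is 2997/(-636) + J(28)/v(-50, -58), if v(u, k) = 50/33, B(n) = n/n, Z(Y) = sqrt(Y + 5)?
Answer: 72969/5300 + 33*sqrt(33)/50 ≈ 17.559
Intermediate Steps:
Z(Y) = sqrt(5 + Y)
B(n) = 1
v(u, k) = 50/33 (v(u, k) = 50*(1/33) = 50/33)
J(T) = T + sqrt(5 + T) (J(T) = 1*(T + sqrt(5 + T)) = T + sqrt(5 + T))
2997/(-636) + J(28)/v(-50, -58) = 2997/(-636) + (28 + sqrt(5 + 28))/(50/33) = 2997*(-1/636) + (28 + sqrt(33))*(33/50) = -999/212 + (462/25 + 33*sqrt(33)/50) = 72969/5300 + 33*sqrt(33)/50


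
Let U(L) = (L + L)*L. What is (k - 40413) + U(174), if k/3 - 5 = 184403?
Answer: 573363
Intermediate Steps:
k = 553224 (k = 15 + 3*184403 = 15 + 553209 = 553224)
U(L) = 2*L² (U(L) = (2*L)*L = 2*L²)
(k - 40413) + U(174) = (553224 - 40413) + 2*174² = 512811 + 2*30276 = 512811 + 60552 = 573363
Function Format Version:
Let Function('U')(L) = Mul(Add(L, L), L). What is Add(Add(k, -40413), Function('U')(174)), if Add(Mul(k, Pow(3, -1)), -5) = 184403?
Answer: 573363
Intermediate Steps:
k = 553224 (k = Add(15, Mul(3, 184403)) = Add(15, 553209) = 553224)
Function('U')(L) = Mul(2, Pow(L, 2)) (Function('U')(L) = Mul(Mul(2, L), L) = Mul(2, Pow(L, 2)))
Add(Add(k, -40413), Function('U')(174)) = Add(Add(553224, -40413), Mul(2, Pow(174, 2))) = Add(512811, Mul(2, 30276)) = Add(512811, 60552) = 573363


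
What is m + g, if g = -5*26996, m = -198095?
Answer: -333075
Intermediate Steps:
g = -134980
m + g = -198095 - 134980 = -333075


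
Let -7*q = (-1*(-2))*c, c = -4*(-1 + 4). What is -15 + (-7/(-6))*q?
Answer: -11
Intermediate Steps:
c = -12 (c = -4*3 = -12)
q = 24/7 (q = -(-1*(-2))*(-12)/7 = -2*(-12)/7 = -⅐*(-24) = 24/7 ≈ 3.4286)
-15 + (-7/(-6))*q = -15 - 7/(-6)*(24/7) = -15 - 7*(-⅙)*(24/7) = -15 + (7/6)*(24/7) = -15 + 4 = -11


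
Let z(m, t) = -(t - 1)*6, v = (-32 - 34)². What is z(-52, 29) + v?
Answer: 4188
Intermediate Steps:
v = 4356 (v = (-66)² = 4356)
z(m, t) = 6 - 6*t (z(m, t) = -(-1 + t)*6 = -(-6 + 6*t) = 6 - 6*t)
z(-52, 29) + v = (6 - 6*29) + 4356 = (6 - 174) + 4356 = -168 + 4356 = 4188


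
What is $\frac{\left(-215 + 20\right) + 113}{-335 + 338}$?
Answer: $- \frac{82}{3} \approx -27.333$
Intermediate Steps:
$\frac{\left(-215 + 20\right) + 113}{-335 + 338} = \frac{-195 + 113}{3} = \left(-82\right) \frac{1}{3} = - \frac{82}{3}$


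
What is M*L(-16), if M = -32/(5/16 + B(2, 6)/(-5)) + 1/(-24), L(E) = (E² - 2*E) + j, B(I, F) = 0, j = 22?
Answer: -381083/12 ≈ -31757.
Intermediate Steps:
L(E) = 22 + E² - 2*E (L(E) = (E² - 2*E) + 22 = 22 + E² - 2*E)
M = -12293/120 (M = -32/(5/16 + 0/(-5)) + 1/(-24) = -32/(5*(1/16) + 0*(-⅕)) + 1*(-1/24) = -32/(5/16 + 0) - 1/24 = -32/5/16 - 1/24 = -32*16/5 - 1/24 = -512/5 - 1/24 = -12293/120 ≈ -102.44)
M*L(-16) = -12293*(22 + (-16)² - 2*(-16))/120 = -12293*(22 + 256 + 32)/120 = -12293/120*310 = -381083/12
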